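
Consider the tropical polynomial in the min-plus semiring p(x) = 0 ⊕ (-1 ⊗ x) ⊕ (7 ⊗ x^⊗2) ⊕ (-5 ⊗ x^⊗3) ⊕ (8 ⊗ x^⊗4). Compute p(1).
p(1) = -2

A tropical monomial a ⊗ x^⊗i evaluates to a + i · x. Evaluating each term at x = 1:
  Term 0 contributes 0 + 0 · 1 = 0
  Term 1 contributes -1 + 1 · 1 = 0
  Term 2 contributes 7 + 2 · 1 = 9
  Term 3 contributes -5 + 3 · 1 = -2
  Term 4 contributes 8 + 4 · 1 = 12
p(1) = ⊕ of these = min[0, 0, 9, -2, 12] = -2.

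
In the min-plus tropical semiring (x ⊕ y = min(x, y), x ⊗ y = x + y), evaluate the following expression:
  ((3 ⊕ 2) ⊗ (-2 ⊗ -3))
((3 ⊕ 2) ⊗ (-2 ⊗ -3)) = -3

Expand innermost to outermost. Recall ⊕ takes the minimum of its arguments and ⊗ takes their sum. Working out the expression ((3 ⊕ 2) ⊗ (-2 ⊗ -3)) gives -3.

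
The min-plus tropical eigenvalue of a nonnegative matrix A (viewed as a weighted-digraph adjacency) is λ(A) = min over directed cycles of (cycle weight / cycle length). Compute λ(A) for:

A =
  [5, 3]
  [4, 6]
λ(A) = 7/2

Enumerate directed cycles and compute their means (weight / length). Sample:
  cycle 0 → 0: weight = 5, length = 1, mean = 5/1 ≈ 5.000
  cycle 1 → 1: weight = 6, length = 1, mean = 6/1 ≈ 6.000
  cycle 0 → 1 → 0: weight = 7, length = 2, mean = 7/2 ≈ 3.500
  cycle 1 → 0 → 1: weight = 7, length = 2, mean = 7/2 ≈ 3.500
Minimum mean = 3.500, attained e.g. along the cycle 0 → 1 → 0 with weight 7 and length 2. So λ(A) = 7/2 = 7/2.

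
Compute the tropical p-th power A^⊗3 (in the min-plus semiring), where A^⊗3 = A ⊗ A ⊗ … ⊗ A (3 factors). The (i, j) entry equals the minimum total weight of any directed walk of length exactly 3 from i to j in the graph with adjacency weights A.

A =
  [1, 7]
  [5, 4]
A^⊗3 =
  [3, 9]
  [7, 12]

Each entry (A^⊗3)_ij equals the minimum over all length-3 walks i = v_0 → v_1 → … → v_3 = j of Σ_t A[v_t][v_{t+1}]. For example, for (i, j) = (0, 1) we minimise over 4 possible intermediate vertex sequences; the minimum is 9, attained along the walk 0 → 0 → 0 → 1.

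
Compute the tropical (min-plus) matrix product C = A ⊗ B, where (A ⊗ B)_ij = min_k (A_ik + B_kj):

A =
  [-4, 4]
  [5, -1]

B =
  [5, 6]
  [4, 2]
A ⊗ B =
  [1, 2]
  [3, 1]

Apply the min-plus product entry-by-entry:
  C[0][0] = min over k of (A[0][0] + B[0][0] = -4 + 5 = 1, A[0][1] + B[1][0] = 4 + 4 = 8) = 1 (attained at k = 0)
  C[0][1] = min over k of (A[0][0] + B[0][1] = -4 + 6 = 2, A[0][1] + B[1][1] = 4 + 2 = 6) = 2 (attained at k = 0)
  C[1][0] = min over k of (A[1][0] + B[0][0] = 5 + 5 = 10, A[1][1] + B[1][0] = -1 + 4 = 3) = 3 (attained at k = 1)
  C[1][1] = min over k of (A[1][0] + B[0][1] = 5 + 6 = 11, A[1][1] + B[1][1] = -1 + 2 = 1) = 1 (attained at k = 1)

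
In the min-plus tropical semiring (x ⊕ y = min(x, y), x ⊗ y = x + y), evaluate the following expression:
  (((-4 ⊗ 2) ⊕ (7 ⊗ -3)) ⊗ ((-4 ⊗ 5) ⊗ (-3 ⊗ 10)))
(((-4 ⊗ 2) ⊕ (7 ⊗ -3)) ⊗ ((-4 ⊗ 5) ⊗ (-3 ⊗ 10))) = 6

Expand innermost to outermost. Recall ⊕ takes the minimum of its arguments and ⊗ takes their sum. Working out the expression (((-4 ⊗ 2) ⊕ (7 ⊗ -3)) ⊗ ((-4 ⊗ 5) ⊗ (-3 ⊗ 10))) gives 6.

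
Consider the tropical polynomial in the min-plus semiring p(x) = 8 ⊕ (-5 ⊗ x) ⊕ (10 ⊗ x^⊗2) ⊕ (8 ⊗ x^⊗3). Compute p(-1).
p(-1) = -6

A tropical monomial a ⊗ x^⊗i evaluates to a + i · x. Evaluating each term at x = -1:
  Term 0 contributes 8 + 0 · -1 = 8
  Term 1 contributes -5 + 1 · -1 = -6
  Term 2 contributes 10 + 2 · -1 = 8
  Term 3 contributes 8 + 3 · -1 = 5
p(-1) = ⊕ of these = min[8, -6, 8, 5] = -6.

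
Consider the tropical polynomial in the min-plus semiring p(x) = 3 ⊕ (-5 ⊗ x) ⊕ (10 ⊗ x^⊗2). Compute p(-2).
p(-2) = -7

A tropical monomial a ⊗ x^⊗i evaluates to a + i · x. Evaluating each term at x = -2:
  Term 0 contributes 3 + 0 · -2 = 3
  Term 1 contributes -5 + 1 · -2 = -7
  Term 2 contributes 10 + 2 · -2 = 6
p(-2) = ⊕ of these = min[3, -7, 6] = -7.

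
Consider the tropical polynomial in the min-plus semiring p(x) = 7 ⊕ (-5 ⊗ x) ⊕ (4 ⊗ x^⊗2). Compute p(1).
p(1) = -4

A tropical monomial a ⊗ x^⊗i evaluates to a + i · x. Evaluating each term at x = 1:
  Term 0 contributes 7 + 0 · 1 = 7
  Term 1 contributes -5 + 1 · 1 = -4
  Term 2 contributes 4 + 2 · 1 = 6
p(1) = ⊕ of these = min[7, -4, 6] = -4.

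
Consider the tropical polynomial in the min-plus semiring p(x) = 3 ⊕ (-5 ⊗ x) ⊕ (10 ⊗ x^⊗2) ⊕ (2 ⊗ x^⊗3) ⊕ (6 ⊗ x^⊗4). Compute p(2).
p(2) = -3

A tropical monomial a ⊗ x^⊗i evaluates to a + i · x. Evaluating each term at x = 2:
  Term 0 contributes 3 + 0 · 2 = 3
  Term 1 contributes -5 + 1 · 2 = -3
  Term 2 contributes 10 + 2 · 2 = 14
  Term 3 contributes 2 + 3 · 2 = 8
  Term 4 contributes 6 + 4 · 2 = 14
p(2) = ⊕ of these = min[3, -3, 14, 8, 14] = -3.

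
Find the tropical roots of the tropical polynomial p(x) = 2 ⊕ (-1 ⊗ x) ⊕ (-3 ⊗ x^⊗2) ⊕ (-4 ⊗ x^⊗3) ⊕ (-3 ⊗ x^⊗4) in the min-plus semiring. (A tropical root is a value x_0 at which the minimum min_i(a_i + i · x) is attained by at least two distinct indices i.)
Roots: {-1, 1, 2, 3}

Each tropical root is a break point of the lower envelope of the lines y = a_i + i · x (there are 5 lines, with slopes 0, 1, ..., 4). Only the lines that attain the minimum somewhere contribute to roots; other lines are dominated. Here the surviving (envelope) indices are i = 4, i = 3, i = 2, i = 1, i = 0.
Intersections between consecutive envelope lines give the roots: for adjacent envelope indices i < j the intersection is x = (a_i − a_j) / (j − i). Reading off the sorted break points: {-1, 1, 2, 3}.
Verification: at each break x_0, at least two indices attain the minimum of min_i(a_i + i · x_0).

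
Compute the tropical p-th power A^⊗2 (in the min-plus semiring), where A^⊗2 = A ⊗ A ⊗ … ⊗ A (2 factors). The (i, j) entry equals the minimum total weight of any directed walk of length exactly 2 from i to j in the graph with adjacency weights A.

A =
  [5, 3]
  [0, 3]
A^⊗2 =
  [3, 6]
  [3, 3]

Each entry (A^⊗2)_ij equals the minimum over all length-2 walks i = v_0 → v_1 → … → v_2 = j of Σ_t A[v_t][v_{t+1}]. For example, for (i, j) = (0, 1) we minimise over 2 possible intermediate vertex sequences; the minimum is 6, attained along the walk 0 → 1 → 1.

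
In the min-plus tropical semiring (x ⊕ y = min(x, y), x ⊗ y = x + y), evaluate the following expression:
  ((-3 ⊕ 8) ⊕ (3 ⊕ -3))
((-3 ⊕ 8) ⊕ (3 ⊕ -3)) = -3

Expand innermost to outermost. Recall ⊕ takes the minimum of its arguments and ⊗ takes their sum. Working out the expression ((-3 ⊕ 8) ⊕ (3 ⊕ -3)) gives -3.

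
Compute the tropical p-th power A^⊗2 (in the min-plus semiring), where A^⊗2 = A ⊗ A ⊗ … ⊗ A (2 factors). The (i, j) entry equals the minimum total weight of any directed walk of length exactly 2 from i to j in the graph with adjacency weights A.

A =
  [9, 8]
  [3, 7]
A^⊗2 =
  [11, 15]
  [10, 11]

Each entry (A^⊗2)_ij equals the minimum over all length-2 walks i = v_0 → v_1 → … → v_2 = j of Σ_t A[v_t][v_{t+1}]. For example, for (i, j) = (0, 1) we minimise over 2 possible intermediate vertex sequences; the minimum is 15, attained along the walk 0 → 1 → 1.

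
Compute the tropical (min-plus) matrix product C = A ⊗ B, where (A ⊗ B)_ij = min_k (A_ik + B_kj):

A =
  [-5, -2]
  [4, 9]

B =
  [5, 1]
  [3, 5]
A ⊗ B =
  [0, -4]
  [9, 5]

Apply the min-plus product entry-by-entry:
  C[0][0] = min over k of (A[0][0] + B[0][0] = -5 + 5 = 0, A[0][1] + B[1][0] = -2 + 3 = 1) = 0 (attained at k = 0)
  C[0][1] = min over k of (A[0][0] + B[0][1] = -5 + 1 = -4, A[0][1] + B[1][1] = -2 + 5 = 3) = -4 (attained at k = 0)
  C[1][0] = min over k of (A[1][0] + B[0][0] = 4 + 5 = 9, A[1][1] + B[1][0] = 9 + 3 = 12) = 9 (attained at k = 0)
  C[1][1] = min over k of (A[1][0] + B[0][1] = 4 + 1 = 5, A[1][1] + B[1][1] = 9 + 5 = 14) = 5 (attained at k = 0)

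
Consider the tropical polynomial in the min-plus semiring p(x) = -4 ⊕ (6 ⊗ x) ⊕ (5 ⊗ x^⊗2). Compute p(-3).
p(-3) = -4

A tropical monomial a ⊗ x^⊗i evaluates to a + i · x. Evaluating each term at x = -3:
  Term 0 contributes -4 + 0 · -3 = -4
  Term 1 contributes 6 + 1 · -3 = 3
  Term 2 contributes 5 + 2 · -3 = -1
p(-3) = ⊕ of these = min[-4, 3, -1] = -4.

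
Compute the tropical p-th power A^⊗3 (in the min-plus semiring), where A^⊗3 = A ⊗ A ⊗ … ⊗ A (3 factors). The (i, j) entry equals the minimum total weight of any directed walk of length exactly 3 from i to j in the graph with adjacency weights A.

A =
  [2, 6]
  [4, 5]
A^⊗3 =
  [6, 10]
  [8, 12]

Each entry (A^⊗3)_ij equals the minimum over all length-3 walks i = v_0 → v_1 → … → v_3 = j of Σ_t A[v_t][v_{t+1}]. For example, for (i, j) = (0, 1) we minimise over 4 possible intermediate vertex sequences; the minimum is 10, attained along the walk 0 → 0 → 0 → 1.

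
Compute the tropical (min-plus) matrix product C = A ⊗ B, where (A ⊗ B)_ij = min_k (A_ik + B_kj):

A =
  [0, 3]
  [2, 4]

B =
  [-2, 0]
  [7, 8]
A ⊗ B =
  [-2, 0]
  [0, 2]

Apply the min-plus product entry-by-entry:
  C[0][0] = min over k of (A[0][0] + B[0][0] = 0 + -2 = -2, A[0][1] + B[1][0] = 3 + 7 = 10) = -2 (attained at k = 0)
  C[0][1] = min over k of (A[0][0] + B[0][1] = 0 + 0 = 0, A[0][1] + B[1][1] = 3 + 8 = 11) = 0 (attained at k = 0)
  C[1][0] = min over k of (A[1][0] + B[0][0] = 2 + -2 = 0, A[1][1] + B[1][0] = 4 + 7 = 11) = 0 (attained at k = 0)
  C[1][1] = min over k of (A[1][0] + B[0][1] = 2 + 0 = 2, A[1][1] + B[1][1] = 4 + 8 = 12) = 2 (attained at k = 0)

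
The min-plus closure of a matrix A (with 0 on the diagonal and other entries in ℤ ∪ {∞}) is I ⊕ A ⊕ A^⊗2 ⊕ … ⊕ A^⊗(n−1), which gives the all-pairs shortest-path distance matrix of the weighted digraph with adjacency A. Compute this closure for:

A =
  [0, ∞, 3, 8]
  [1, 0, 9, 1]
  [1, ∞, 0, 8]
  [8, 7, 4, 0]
Closure =
  [0, 15, 3, 8]
  [1, 0, 4, 1]
  [1, 15, 0, 8]
  [5, 7, 4, 0]

This is the Floyd-Warshall all-pairs shortest-path computation. For each intermediate vertex k = 0, 1, …, 3, update dist[i][j] ← min(dist[i][j], dist[i][k] + dist[k][j]). The final matrix gives, for each (i, j), the minimum total weight of any directed path from i to j (possibly empty when i = j).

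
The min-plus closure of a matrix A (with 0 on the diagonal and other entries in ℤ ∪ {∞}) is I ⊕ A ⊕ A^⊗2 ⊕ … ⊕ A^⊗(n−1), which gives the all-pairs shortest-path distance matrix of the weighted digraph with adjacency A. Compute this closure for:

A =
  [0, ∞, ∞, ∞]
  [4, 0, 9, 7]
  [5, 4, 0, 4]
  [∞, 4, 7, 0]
Closure =
  [0, ∞, ∞, ∞]
  [4, 0, 9, 7]
  [5, 4, 0, 4]
  [8, 4, 7, 0]

This is the Floyd-Warshall all-pairs shortest-path computation. For each intermediate vertex k = 0, 1, …, 3, update dist[i][j] ← min(dist[i][j], dist[i][k] + dist[k][j]). The final matrix gives, for each (i, j), the minimum total weight of any directed path from i to j (possibly empty when i = j).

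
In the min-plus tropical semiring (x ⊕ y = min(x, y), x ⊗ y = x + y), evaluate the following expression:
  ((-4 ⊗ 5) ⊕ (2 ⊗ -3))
((-4 ⊗ 5) ⊕ (2 ⊗ -3)) = -1

Expand innermost to outermost. Recall ⊕ takes the minimum of its arguments and ⊗ takes their sum. Working out the expression ((-4 ⊗ 5) ⊕ (2 ⊗ -3)) gives -1.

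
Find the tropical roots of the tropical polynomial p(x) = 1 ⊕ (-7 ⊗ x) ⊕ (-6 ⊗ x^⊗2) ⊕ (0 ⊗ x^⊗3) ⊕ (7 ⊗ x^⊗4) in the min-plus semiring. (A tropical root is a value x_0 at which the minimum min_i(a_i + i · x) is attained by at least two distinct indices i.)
Roots: {-7, -6, -1, 8}

Each tropical root is a break point of the lower envelope of the lines y = a_i + i · x (there are 5 lines, with slopes 0, 1, ..., 4). Only the lines that attain the minimum somewhere contribute to roots; other lines are dominated. Here the surviving (envelope) indices are i = 4, i = 3, i = 2, i = 1, i = 0.
Intersections between consecutive envelope lines give the roots: for adjacent envelope indices i < j the intersection is x = (a_i − a_j) / (j − i). Reading off the sorted break points: {-7, -6, -1, 8}.
Verification: at each break x_0, at least two indices attain the minimum of min_i(a_i + i · x_0).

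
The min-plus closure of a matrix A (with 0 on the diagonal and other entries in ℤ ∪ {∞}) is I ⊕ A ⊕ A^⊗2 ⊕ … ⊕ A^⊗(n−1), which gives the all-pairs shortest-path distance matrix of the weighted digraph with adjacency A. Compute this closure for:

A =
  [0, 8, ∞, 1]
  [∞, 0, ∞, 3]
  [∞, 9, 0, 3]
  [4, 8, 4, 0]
Closure =
  [0, 8, 5, 1]
  [7, 0, 7, 3]
  [7, 9, 0, 3]
  [4, 8, 4, 0]

This is the Floyd-Warshall all-pairs shortest-path computation. For each intermediate vertex k = 0, 1, …, 3, update dist[i][j] ← min(dist[i][j], dist[i][k] + dist[k][j]). The final matrix gives, for each (i, j), the minimum total weight of any directed path from i to j (possibly empty when i = j).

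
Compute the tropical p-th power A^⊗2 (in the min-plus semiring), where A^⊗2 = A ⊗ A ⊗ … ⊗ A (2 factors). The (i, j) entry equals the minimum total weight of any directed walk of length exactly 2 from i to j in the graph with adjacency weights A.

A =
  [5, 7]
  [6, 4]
A^⊗2 =
  [10, 11]
  [10, 8]

Each entry (A^⊗2)_ij equals the minimum over all length-2 walks i = v_0 → v_1 → … → v_2 = j of Σ_t A[v_t][v_{t+1}]. For example, for (i, j) = (0, 1) we minimise over 2 possible intermediate vertex sequences; the minimum is 11, attained along the walk 0 → 1 → 1.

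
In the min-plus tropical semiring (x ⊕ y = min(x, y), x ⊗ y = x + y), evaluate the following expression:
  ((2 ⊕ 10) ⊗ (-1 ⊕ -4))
((2 ⊕ 10) ⊗ (-1 ⊕ -4)) = -2

Expand innermost to outermost. Recall ⊕ takes the minimum of its arguments and ⊗ takes their sum. Working out the expression ((2 ⊕ 10) ⊗ (-1 ⊕ -4)) gives -2.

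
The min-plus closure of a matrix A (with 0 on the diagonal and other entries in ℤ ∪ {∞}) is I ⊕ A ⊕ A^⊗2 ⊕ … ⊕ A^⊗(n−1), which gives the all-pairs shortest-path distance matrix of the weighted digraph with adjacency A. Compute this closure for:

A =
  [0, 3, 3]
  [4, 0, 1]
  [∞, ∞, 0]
Closure =
  [0, 3, 3]
  [4, 0, 1]
  [∞, ∞, 0]

This is the Floyd-Warshall all-pairs shortest-path computation. For each intermediate vertex k = 0, 1, …, 2, update dist[i][j] ← min(dist[i][j], dist[i][k] + dist[k][j]). The final matrix gives, for each (i, j), the minimum total weight of any directed path from i to j (possibly empty when i = j).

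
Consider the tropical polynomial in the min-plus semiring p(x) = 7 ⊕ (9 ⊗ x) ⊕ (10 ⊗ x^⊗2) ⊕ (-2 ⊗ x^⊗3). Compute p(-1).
p(-1) = -5

A tropical monomial a ⊗ x^⊗i evaluates to a + i · x. Evaluating each term at x = -1:
  Term 0 contributes 7 + 0 · -1 = 7
  Term 1 contributes 9 + 1 · -1 = 8
  Term 2 contributes 10 + 2 · -1 = 8
  Term 3 contributes -2 + 3 · -1 = -5
p(-1) = ⊕ of these = min[7, 8, 8, -5] = -5.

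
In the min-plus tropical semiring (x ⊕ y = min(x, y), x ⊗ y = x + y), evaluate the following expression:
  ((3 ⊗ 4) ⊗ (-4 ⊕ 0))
((3 ⊗ 4) ⊗ (-4 ⊕ 0)) = 3

Expand innermost to outermost. Recall ⊕ takes the minimum of its arguments and ⊗ takes their sum. Working out the expression ((3 ⊗ 4) ⊗ (-4 ⊕ 0)) gives 3.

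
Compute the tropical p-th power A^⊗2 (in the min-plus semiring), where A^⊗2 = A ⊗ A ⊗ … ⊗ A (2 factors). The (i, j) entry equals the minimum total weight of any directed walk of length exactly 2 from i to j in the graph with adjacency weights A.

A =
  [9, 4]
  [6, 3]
A^⊗2 =
  [10, 7]
  [9, 6]

Each entry (A^⊗2)_ij equals the minimum over all length-2 walks i = v_0 → v_1 → … → v_2 = j of Σ_t A[v_t][v_{t+1}]. For example, for (i, j) = (0, 1) we minimise over 2 possible intermediate vertex sequences; the minimum is 7, attained along the walk 0 → 1 → 1.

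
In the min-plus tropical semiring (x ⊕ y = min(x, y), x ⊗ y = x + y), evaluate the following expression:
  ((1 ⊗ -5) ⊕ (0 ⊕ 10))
((1 ⊗ -5) ⊕ (0 ⊕ 10)) = -4

Expand innermost to outermost. Recall ⊕ takes the minimum of its arguments and ⊗ takes their sum. Working out the expression ((1 ⊗ -5) ⊕ (0 ⊕ 10)) gives -4.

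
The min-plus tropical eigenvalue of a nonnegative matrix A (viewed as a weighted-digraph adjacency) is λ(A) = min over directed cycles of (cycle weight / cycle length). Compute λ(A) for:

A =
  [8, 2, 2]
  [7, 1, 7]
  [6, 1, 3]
λ(A) = 1

Enumerate directed cycles and compute their means (weight / length). Sample:
  cycle 0 → 0: weight = 8, length = 1, mean = 8/1 ≈ 8.000
  cycle 1 → 1: weight = 1, length = 1, mean = 1/1 ≈ 1.000
  cycle 2 → 2: weight = 3, length = 1, mean = 3/1 ≈ 3.000
  cycle 0 → 1 → 0: weight = 9, length = 2, mean = 9/2 ≈ 4.500
  cycle 0 → 2 → 0: weight = 8, length = 2, mean = 8/2 ≈ 4.000
  cycle 1 → 0 → 1: weight = 9, length = 2, mean = 9/2 ≈ 4.500
Minimum mean = 1.000, attained e.g. along the cycle 1 → 1 with weight 1 and length 1. So λ(A) = 1/1 = 1.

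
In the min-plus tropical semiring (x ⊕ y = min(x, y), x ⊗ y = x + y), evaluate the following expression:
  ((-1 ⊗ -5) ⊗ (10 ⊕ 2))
((-1 ⊗ -5) ⊗ (10 ⊕ 2)) = -4

Expand innermost to outermost. Recall ⊕ takes the minimum of its arguments and ⊗ takes their sum. Working out the expression ((-1 ⊗ -5) ⊗ (10 ⊕ 2)) gives -4.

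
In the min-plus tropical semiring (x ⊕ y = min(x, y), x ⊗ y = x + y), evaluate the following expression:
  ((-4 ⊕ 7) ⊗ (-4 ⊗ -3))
((-4 ⊕ 7) ⊗ (-4 ⊗ -3)) = -11

Expand innermost to outermost. Recall ⊕ takes the minimum of its arguments and ⊗ takes their sum. Working out the expression ((-4 ⊕ 7) ⊗ (-4 ⊗ -3)) gives -11.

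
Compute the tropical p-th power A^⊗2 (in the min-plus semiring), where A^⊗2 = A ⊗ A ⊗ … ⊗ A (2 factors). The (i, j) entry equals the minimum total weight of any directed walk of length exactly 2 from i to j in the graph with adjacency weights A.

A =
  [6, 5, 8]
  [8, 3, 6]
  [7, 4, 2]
A^⊗2 =
  [12, 8, 10]
  [11, 6, 8]
  [9, 6, 4]

Each entry (A^⊗2)_ij equals the minimum over all length-2 walks i = v_0 → v_1 → … → v_2 = j of Σ_t A[v_t][v_{t+1}]. For example, for (i, j) = (0, 2) we minimise over 3 possible intermediate vertex sequences; the minimum is 10, attained along the walk 0 → 2 → 2.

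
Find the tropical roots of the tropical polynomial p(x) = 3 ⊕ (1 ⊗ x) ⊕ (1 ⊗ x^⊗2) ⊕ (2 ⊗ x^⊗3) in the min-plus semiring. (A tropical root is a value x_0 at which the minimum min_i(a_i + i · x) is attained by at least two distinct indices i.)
Roots: {-1, 0, 2}

Each tropical root is a break point of the lower envelope of the lines y = a_i + i · x (there are 4 lines, with slopes 0, 1, ..., 3). Only the lines that attain the minimum somewhere contribute to roots; other lines are dominated. Here the surviving (envelope) indices are i = 3, i = 2, i = 1, i = 0.
Intersections between consecutive envelope lines give the roots: for adjacent envelope indices i < j the intersection is x = (a_i − a_j) / (j − i). Reading off the sorted break points: {-1, 0, 2}.
Verification: at each break x_0, at least two indices attain the minimum of min_i(a_i + i · x_0).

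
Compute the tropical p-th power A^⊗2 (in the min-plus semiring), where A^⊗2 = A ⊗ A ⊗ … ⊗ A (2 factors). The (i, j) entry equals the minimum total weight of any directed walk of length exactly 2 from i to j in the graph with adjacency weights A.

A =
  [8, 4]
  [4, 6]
A^⊗2 =
  [8, 10]
  [10, 8]

Each entry (A^⊗2)_ij equals the minimum over all length-2 walks i = v_0 → v_1 → … → v_2 = j of Σ_t A[v_t][v_{t+1}]. For example, for (i, j) = (0, 1) we minimise over 2 possible intermediate vertex sequences; the minimum is 10, attained along the walk 0 → 1 → 1.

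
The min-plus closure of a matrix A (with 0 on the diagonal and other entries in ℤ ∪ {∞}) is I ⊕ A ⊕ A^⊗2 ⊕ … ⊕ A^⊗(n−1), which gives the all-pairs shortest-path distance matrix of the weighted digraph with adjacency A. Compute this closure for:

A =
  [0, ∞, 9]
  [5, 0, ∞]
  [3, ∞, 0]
Closure =
  [0, ∞, 9]
  [5, 0, 14]
  [3, ∞, 0]

This is the Floyd-Warshall all-pairs shortest-path computation. For each intermediate vertex k = 0, 1, …, 2, update dist[i][j] ← min(dist[i][j], dist[i][k] + dist[k][j]). The final matrix gives, for each (i, j), the minimum total weight of any directed path from i to j (possibly empty when i = j).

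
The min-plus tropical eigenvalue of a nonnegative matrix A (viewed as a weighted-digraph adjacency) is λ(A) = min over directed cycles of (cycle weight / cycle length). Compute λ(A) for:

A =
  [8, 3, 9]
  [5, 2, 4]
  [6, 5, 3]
λ(A) = 2

Enumerate directed cycles and compute their means (weight / length). Sample:
  cycle 0 → 0: weight = 8, length = 1, mean = 8/1 ≈ 8.000
  cycle 1 → 1: weight = 2, length = 1, mean = 2/1 ≈ 2.000
  cycle 2 → 2: weight = 3, length = 1, mean = 3/1 ≈ 3.000
  cycle 0 → 1 → 0: weight = 8, length = 2, mean = 8/2 ≈ 4.000
  cycle 0 → 2 → 0: weight = 15, length = 2, mean = 15/2 ≈ 7.500
  cycle 1 → 0 → 1: weight = 8, length = 2, mean = 8/2 ≈ 4.000
Minimum mean = 2.000, attained e.g. along the cycle 1 → 1 with weight 2 and length 1. So λ(A) = 2/1 = 2.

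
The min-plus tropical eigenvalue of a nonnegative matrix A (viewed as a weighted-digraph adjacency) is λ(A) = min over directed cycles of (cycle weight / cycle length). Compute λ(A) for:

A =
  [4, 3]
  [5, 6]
λ(A) = 4

Enumerate directed cycles and compute their means (weight / length). Sample:
  cycle 0 → 0: weight = 4, length = 1, mean = 4/1 ≈ 4.000
  cycle 1 → 1: weight = 6, length = 1, mean = 6/1 ≈ 6.000
  cycle 0 → 1 → 0: weight = 8, length = 2, mean = 8/2 ≈ 4.000
  cycle 1 → 0 → 1: weight = 8, length = 2, mean = 8/2 ≈ 4.000
Minimum mean = 4.000, attained e.g. along the cycle 0 → 0 with weight 4 and length 1. So λ(A) = 4/1 = 4.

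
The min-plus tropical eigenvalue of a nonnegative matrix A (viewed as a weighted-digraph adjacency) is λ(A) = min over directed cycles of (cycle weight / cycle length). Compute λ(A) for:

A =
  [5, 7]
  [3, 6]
λ(A) = 5

Enumerate directed cycles and compute their means (weight / length). Sample:
  cycle 0 → 0: weight = 5, length = 1, mean = 5/1 ≈ 5.000
  cycle 1 → 1: weight = 6, length = 1, mean = 6/1 ≈ 6.000
  cycle 0 → 1 → 0: weight = 10, length = 2, mean = 10/2 ≈ 5.000
  cycle 1 → 0 → 1: weight = 10, length = 2, mean = 10/2 ≈ 5.000
Minimum mean = 5.000, attained e.g. along the cycle 0 → 0 with weight 5 and length 1. So λ(A) = 5/1 = 5.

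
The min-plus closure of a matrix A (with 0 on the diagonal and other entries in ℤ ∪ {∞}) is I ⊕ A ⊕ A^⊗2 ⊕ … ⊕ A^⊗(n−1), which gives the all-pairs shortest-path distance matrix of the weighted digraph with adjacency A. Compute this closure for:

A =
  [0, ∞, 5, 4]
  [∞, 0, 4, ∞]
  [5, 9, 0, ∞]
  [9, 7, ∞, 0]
Closure =
  [0, 11, 5, 4]
  [9, 0, 4, 13]
  [5, 9, 0, 9]
  [9, 7, 11, 0]

This is the Floyd-Warshall all-pairs shortest-path computation. For each intermediate vertex k = 0, 1, …, 3, update dist[i][j] ← min(dist[i][j], dist[i][k] + dist[k][j]). The final matrix gives, for each (i, j), the minimum total weight of any directed path from i to j (possibly empty when i = j).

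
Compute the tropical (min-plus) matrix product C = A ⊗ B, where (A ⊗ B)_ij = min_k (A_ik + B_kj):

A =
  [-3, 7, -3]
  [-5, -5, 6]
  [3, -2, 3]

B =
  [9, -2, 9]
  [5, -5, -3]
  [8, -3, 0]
A ⊗ B =
  [5, -6, -3]
  [0, -10, -8]
  [3, -7, -5]

Apply the min-plus product entry-by-entry:
  C[0][0] = min over k of (A[0][0] + B[0][0] = -3 + 9 = 6, A[0][1] + B[1][0] = 7 + 5 = 12, A[0][2] + B[2][0] = -3 + 8 = 5) = 5 (attained at k = 2)
  C[0][1] = min over k of (A[0][0] + B[0][1] = -3 + -2 = -5, A[0][1] + B[1][1] = 7 + -5 = 2, A[0][2] + B[2][1] = -3 + -3 = -6) = -6 (attained at k = 2)
  C[0][2] = min over k of (A[0][0] + B[0][2] = -3 + 9 = 6, A[0][1] + B[1][2] = 7 + -3 = 4, A[0][2] + B[2][2] = -3 + 0 = -3) = -3 (attained at k = 2)
  C[1][0] = min over k of (A[1][0] + B[0][0] = -5 + 9 = 4, A[1][1] + B[1][0] = -5 + 5 = 0, A[1][2] + B[2][0] = 6 + 8 = 14) = 0 (attained at k = 1)
  C[1][1] = min over k of (A[1][0] + B[0][1] = -5 + -2 = -7, A[1][1] + B[1][1] = -5 + -5 = -10, A[1][2] + B[2][1] = 6 + -3 = 3) = -10 (attained at k = 1)
  C[1][2] = min over k of (A[1][0] + B[0][2] = -5 + 9 = 4, A[1][1] + B[1][2] = -5 + -3 = -8, A[1][2] + B[2][2] = 6 + 0 = 6) = -8 (attained at k = 1)
  C[2][0] = min over k of (A[2][0] + B[0][0] = 3 + 9 = 12, A[2][1] + B[1][0] = -2 + 5 = 3, A[2][2] + B[2][0] = 3 + 8 = 11) = 3 (attained at k = 1)
  C[2][1] = min over k of (A[2][0] + B[0][1] = 3 + -2 = 1, A[2][1] + B[1][1] = -2 + -5 = -7, A[2][2] + B[2][1] = 3 + -3 = 0) = -7 (attained at k = 1)
  C[2][2] = min over k of (A[2][0] + B[0][2] = 3 + 9 = 12, A[2][1] + B[1][2] = -2 + -3 = -5, A[2][2] + B[2][2] = 3 + 0 = 3) = -5 (attained at k = 1)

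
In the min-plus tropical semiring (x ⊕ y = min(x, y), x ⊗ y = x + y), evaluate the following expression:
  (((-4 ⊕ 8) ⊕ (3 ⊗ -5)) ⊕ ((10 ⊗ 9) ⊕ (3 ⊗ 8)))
(((-4 ⊕ 8) ⊕ (3 ⊗ -5)) ⊕ ((10 ⊗ 9) ⊕ (3 ⊗ 8))) = -4

Expand innermost to outermost. Recall ⊕ takes the minimum of its arguments and ⊗ takes their sum. Working out the expression (((-4 ⊕ 8) ⊕ (3 ⊗ -5)) ⊕ ((10 ⊗ 9) ⊕ (3 ⊗ 8))) gives -4.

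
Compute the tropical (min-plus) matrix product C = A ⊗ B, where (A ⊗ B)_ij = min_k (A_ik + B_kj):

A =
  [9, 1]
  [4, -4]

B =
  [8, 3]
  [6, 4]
A ⊗ B =
  [7, 5]
  [2, 0]

Apply the min-plus product entry-by-entry:
  C[0][0] = min over k of (A[0][0] + B[0][0] = 9 + 8 = 17, A[0][1] + B[1][0] = 1 + 6 = 7) = 7 (attained at k = 1)
  C[0][1] = min over k of (A[0][0] + B[0][1] = 9 + 3 = 12, A[0][1] + B[1][1] = 1 + 4 = 5) = 5 (attained at k = 1)
  C[1][0] = min over k of (A[1][0] + B[0][0] = 4 + 8 = 12, A[1][1] + B[1][0] = -4 + 6 = 2) = 2 (attained at k = 1)
  C[1][1] = min over k of (A[1][0] + B[0][1] = 4 + 3 = 7, A[1][1] + B[1][1] = -4 + 4 = 0) = 0 (attained at k = 1)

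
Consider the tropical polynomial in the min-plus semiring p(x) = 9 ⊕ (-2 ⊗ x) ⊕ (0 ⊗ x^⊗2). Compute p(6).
p(6) = 4

A tropical monomial a ⊗ x^⊗i evaluates to a + i · x. Evaluating each term at x = 6:
  Term 0 contributes 9 + 0 · 6 = 9
  Term 1 contributes -2 + 1 · 6 = 4
  Term 2 contributes 0 + 2 · 6 = 12
p(6) = ⊕ of these = min[9, 4, 12] = 4.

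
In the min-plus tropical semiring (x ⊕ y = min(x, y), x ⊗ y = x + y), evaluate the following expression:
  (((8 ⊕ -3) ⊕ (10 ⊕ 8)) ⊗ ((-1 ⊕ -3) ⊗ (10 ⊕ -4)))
(((8 ⊕ -3) ⊕ (10 ⊕ 8)) ⊗ ((-1 ⊕ -3) ⊗ (10 ⊕ -4))) = -10

Expand innermost to outermost. Recall ⊕ takes the minimum of its arguments and ⊗ takes their sum. Working out the expression (((8 ⊕ -3) ⊕ (10 ⊕ 8)) ⊗ ((-1 ⊕ -3) ⊗ (10 ⊕ -4))) gives -10.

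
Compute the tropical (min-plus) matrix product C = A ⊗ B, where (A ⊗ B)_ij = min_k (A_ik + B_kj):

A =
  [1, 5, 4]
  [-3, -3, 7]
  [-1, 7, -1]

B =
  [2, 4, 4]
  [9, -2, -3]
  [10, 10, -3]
A ⊗ B =
  [3, 3, 1]
  [-1, -5, -6]
  [1, 3, -4]

Apply the min-plus product entry-by-entry:
  C[0][0] = min over k of (A[0][0] + B[0][0] = 1 + 2 = 3, A[0][1] + B[1][0] = 5 + 9 = 14, A[0][2] + B[2][0] = 4 + 10 = 14) = 3 (attained at k = 0)
  C[0][1] = min over k of (A[0][0] + B[0][1] = 1 + 4 = 5, A[0][1] + B[1][1] = 5 + -2 = 3, A[0][2] + B[2][1] = 4 + 10 = 14) = 3 (attained at k = 1)
  C[0][2] = min over k of (A[0][0] + B[0][2] = 1 + 4 = 5, A[0][1] + B[1][2] = 5 + -3 = 2, A[0][2] + B[2][2] = 4 + -3 = 1) = 1 (attained at k = 2)
  C[1][0] = min over k of (A[1][0] + B[0][0] = -3 + 2 = -1, A[1][1] + B[1][0] = -3 + 9 = 6, A[1][2] + B[2][0] = 7 + 10 = 17) = -1 (attained at k = 0)
  C[1][1] = min over k of (A[1][0] + B[0][1] = -3 + 4 = 1, A[1][1] + B[1][1] = -3 + -2 = -5, A[1][2] + B[2][1] = 7 + 10 = 17) = -5 (attained at k = 1)
  C[1][2] = min over k of (A[1][0] + B[0][2] = -3 + 4 = 1, A[1][1] + B[1][2] = -3 + -3 = -6, A[1][2] + B[2][2] = 7 + -3 = 4) = -6 (attained at k = 1)
  C[2][0] = min over k of (A[2][0] + B[0][0] = -1 + 2 = 1, A[2][1] + B[1][0] = 7 + 9 = 16, A[2][2] + B[2][0] = -1 + 10 = 9) = 1 (attained at k = 0)
  C[2][1] = min over k of (A[2][0] + B[0][1] = -1 + 4 = 3, A[2][1] + B[1][1] = 7 + -2 = 5, A[2][2] + B[2][1] = -1 + 10 = 9) = 3 (attained at k = 0)
  C[2][2] = min over k of (A[2][0] + B[0][2] = -1 + 4 = 3, A[2][1] + B[1][2] = 7 + -3 = 4, A[2][2] + B[2][2] = -1 + -3 = -4) = -4 (attained at k = 2)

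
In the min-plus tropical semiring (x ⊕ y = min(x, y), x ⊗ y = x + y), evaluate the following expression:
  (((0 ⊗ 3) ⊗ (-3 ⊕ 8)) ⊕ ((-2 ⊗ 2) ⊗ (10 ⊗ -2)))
(((0 ⊗ 3) ⊗ (-3 ⊕ 8)) ⊕ ((-2 ⊗ 2) ⊗ (10 ⊗ -2))) = 0

Expand innermost to outermost. Recall ⊕ takes the minimum of its arguments and ⊗ takes their sum. Working out the expression (((0 ⊗ 3) ⊗ (-3 ⊕ 8)) ⊕ ((-2 ⊗ 2) ⊗ (10 ⊗ -2))) gives 0.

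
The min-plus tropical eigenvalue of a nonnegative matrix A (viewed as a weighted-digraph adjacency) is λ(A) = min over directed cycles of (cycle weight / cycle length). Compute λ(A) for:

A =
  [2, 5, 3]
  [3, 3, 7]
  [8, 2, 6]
λ(A) = 2

Enumerate directed cycles and compute their means (weight / length). Sample:
  cycle 0 → 0: weight = 2, length = 1, mean = 2/1 ≈ 2.000
  cycle 1 → 1: weight = 3, length = 1, mean = 3/1 ≈ 3.000
  cycle 2 → 2: weight = 6, length = 1, mean = 6/1 ≈ 6.000
  cycle 0 → 1 → 0: weight = 8, length = 2, mean = 8/2 ≈ 4.000
  cycle 0 → 2 → 0: weight = 11, length = 2, mean = 11/2 ≈ 5.500
  cycle 1 → 0 → 1: weight = 8, length = 2, mean = 8/2 ≈ 4.000
Minimum mean = 2.000, attained e.g. along the cycle 0 → 0 with weight 2 and length 1. So λ(A) = 2/1 = 2.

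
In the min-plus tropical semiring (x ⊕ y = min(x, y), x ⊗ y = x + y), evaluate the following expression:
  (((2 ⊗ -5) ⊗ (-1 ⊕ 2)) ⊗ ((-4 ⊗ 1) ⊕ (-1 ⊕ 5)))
(((2 ⊗ -5) ⊗ (-1 ⊕ 2)) ⊗ ((-4 ⊗ 1) ⊕ (-1 ⊕ 5))) = -7

Expand innermost to outermost. Recall ⊕ takes the minimum of its arguments and ⊗ takes their sum. Working out the expression (((2 ⊗ -5) ⊗ (-1 ⊕ 2)) ⊗ ((-4 ⊗ 1) ⊕ (-1 ⊕ 5))) gives -7.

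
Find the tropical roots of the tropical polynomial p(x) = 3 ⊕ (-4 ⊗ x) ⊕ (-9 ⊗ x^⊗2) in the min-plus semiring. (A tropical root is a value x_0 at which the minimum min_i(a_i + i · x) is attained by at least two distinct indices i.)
Roots: {5, 7}

Each tropical root is a break point of the lower envelope of the lines y = a_i + i · x (there are 3 lines, with slopes 0, 1, ..., 2). Only the lines that attain the minimum somewhere contribute to roots; other lines are dominated. Here the surviving (envelope) indices are i = 2, i = 1, i = 0.
Intersections between consecutive envelope lines give the roots: for adjacent envelope indices i < j the intersection is x = (a_i − a_j) / (j − i). Reading off the sorted break points: {5, 7}.
Verification: at each break x_0, at least two indices attain the minimum of min_i(a_i + i · x_0).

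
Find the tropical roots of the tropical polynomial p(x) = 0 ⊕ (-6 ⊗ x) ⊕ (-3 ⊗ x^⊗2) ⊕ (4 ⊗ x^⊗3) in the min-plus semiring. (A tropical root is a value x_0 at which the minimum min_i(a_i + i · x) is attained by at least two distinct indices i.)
Roots: {-7, -3, 6}

Each tropical root is a break point of the lower envelope of the lines y = a_i + i · x (there are 4 lines, with slopes 0, 1, ..., 3). Only the lines that attain the minimum somewhere contribute to roots; other lines are dominated. Here the surviving (envelope) indices are i = 3, i = 2, i = 1, i = 0.
Intersections between consecutive envelope lines give the roots: for adjacent envelope indices i < j the intersection is x = (a_i − a_j) / (j − i). Reading off the sorted break points: {-7, -3, 6}.
Verification: at each break x_0, at least two indices attain the minimum of min_i(a_i + i · x_0).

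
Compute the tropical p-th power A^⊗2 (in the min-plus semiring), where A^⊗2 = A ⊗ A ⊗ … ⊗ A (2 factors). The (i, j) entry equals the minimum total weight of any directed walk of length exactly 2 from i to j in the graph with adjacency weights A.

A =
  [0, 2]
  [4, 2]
A^⊗2 =
  [0, 2]
  [4, 4]

Each entry (A^⊗2)_ij equals the minimum over all length-2 walks i = v_0 → v_1 → … → v_2 = j of Σ_t A[v_t][v_{t+1}]. For example, for (i, j) = (0, 1) we minimise over 2 possible intermediate vertex sequences; the minimum is 2, attained along the walk 0 → 0 → 1.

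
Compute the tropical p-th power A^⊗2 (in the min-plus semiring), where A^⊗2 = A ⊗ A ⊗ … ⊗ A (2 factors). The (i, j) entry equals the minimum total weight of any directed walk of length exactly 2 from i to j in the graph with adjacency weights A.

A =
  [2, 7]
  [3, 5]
A^⊗2 =
  [4, 9]
  [5, 10]

Each entry (A^⊗2)_ij equals the minimum over all length-2 walks i = v_0 → v_1 → … → v_2 = j of Σ_t A[v_t][v_{t+1}]. For example, for (i, j) = (0, 1) we minimise over 2 possible intermediate vertex sequences; the minimum is 9, attained along the walk 0 → 0 → 1.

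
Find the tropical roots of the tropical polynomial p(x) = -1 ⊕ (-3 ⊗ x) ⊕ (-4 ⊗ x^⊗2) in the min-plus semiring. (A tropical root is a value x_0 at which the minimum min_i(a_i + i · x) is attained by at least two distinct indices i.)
Roots: {1, 2}

Each tropical root is a break point of the lower envelope of the lines y = a_i + i · x (there are 3 lines, with slopes 0, 1, ..., 2). Only the lines that attain the minimum somewhere contribute to roots; other lines are dominated. Here the surviving (envelope) indices are i = 2, i = 1, i = 0.
Intersections between consecutive envelope lines give the roots: for adjacent envelope indices i < j the intersection is x = (a_i − a_j) / (j − i). Reading off the sorted break points: {1, 2}.
Verification: at each break x_0, at least two indices attain the minimum of min_i(a_i + i · x_0).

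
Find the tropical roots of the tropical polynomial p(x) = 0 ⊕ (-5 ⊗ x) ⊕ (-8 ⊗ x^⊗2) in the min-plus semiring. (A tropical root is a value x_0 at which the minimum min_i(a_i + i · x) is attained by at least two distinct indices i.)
Roots: {3, 5}

Each tropical root is a break point of the lower envelope of the lines y = a_i + i · x (there are 3 lines, with slopes 0, 1, ..., 2). Only the lines that attain the minimum somewhere contribute to roots; other lines are dominated. Here the surviving (envelope) indices are i = 2, i = 1, i = 0.
Intersections between consecutive envelope lines give the roots: for adjacent envelope indices i < j the intersection is x = (a_i − a_j) / (j − i). Reading off the sorted break points: {3, 5}.
Verification: at each break x_0, at least two indices attain the minimum of min_i(a_i + i · x_0).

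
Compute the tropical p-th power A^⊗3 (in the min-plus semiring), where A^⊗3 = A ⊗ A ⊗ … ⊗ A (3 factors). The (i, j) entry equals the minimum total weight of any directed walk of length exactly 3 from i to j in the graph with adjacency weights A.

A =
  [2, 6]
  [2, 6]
A^⊗3 =
  [6, 10]
  [6, 10]

Each entry (A^⊗3)_ij equals the minimum over all length-3 walks i = v_0 → v_1 → … → v_3 = j of Σ_t A[v_t][v_{t+1}]. For example, for (i, j) = (0, 1) we minimise over 4 possible intermediate vertex sequences; the minimum is 10, attained along the walk 0 → 0 → 0 → 1.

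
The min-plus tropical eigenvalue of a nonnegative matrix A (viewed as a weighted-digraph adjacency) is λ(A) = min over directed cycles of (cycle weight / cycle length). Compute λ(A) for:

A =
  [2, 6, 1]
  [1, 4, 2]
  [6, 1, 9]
λ(A) = 1

Enumerate directed cycles and compute their means (weight / length). Sample:
  cycle 0 → 0: weight = 2, length = 1, mean = 2/1 ≈ 2.000
  cycle 1 → 1: weight = 4, length = 1, mean = 4/1 ≈ 4.000
  cycle 2 → 2: weight = 9, length = 1, mean = 9/1 ≈ 9.000
  cycle 0 → 1 → 0: weight = 7, length = 2, mean = 7/2 ≈ 3.500
  cycle 0 → 2 → 0: weight = 7, length = 2, mean = 7/2 ≈ 3.500
  cycle 1 → 0 → 1: weight = 7, length = 2, mean = 7/2 ≈ 3.500
Minimum mean = 1.000, attained e.g. along the cycle 0 → 2 → 1 → 0 with weight 3 and length 3. So λ(A) = 3/3 = 1.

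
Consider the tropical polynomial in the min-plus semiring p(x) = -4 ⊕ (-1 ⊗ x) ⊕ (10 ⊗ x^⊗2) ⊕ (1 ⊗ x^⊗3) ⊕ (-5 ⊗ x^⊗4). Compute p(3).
p(3) = -4

A tropical monomial a ⊗ x^⊗i evaluates to a + i · x. Evaluating each term at x = 3:
  Term 0 contributes -4 + 0 · 3 = -4
  Term 1 contributes -1 + 1 · 3 = 2
  Term 2 contributes 10 + 2 · 3 = 16
  Term 3 contributes 1 + 3 · 3 = 10
  Term 4 contributes -5 + 4 · 3 = 7
p(3) = ⊕ of these = min[-4, 2, 16, 10, 7] = -4.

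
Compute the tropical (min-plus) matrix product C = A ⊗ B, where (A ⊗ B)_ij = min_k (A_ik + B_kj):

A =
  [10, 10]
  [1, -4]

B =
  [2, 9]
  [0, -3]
A ⊗ B =
  [10, 7]
  [-4, -7]

Apply the min-plus product entry-by-entry:
  C[0][0] = min over k of (A[0][0] + B[0][0] = 10 + 2 = 12, A[0][1] + B[1][0] = 10 + 0 = 10) = 10 (attained at k = 1)
  C[0][1] = min over k of (A[0][0] + B[0][1] = 10 + 9 = 19, A[0][1] + B[1][1] = 10 + -3 = 7) = 7 (attained at k = 1)
  C[1][0] = min over k of (A[1][0] + B[0][0] = 1 + 2 = 3, A[1][1] + B[1][0] = -4 + 0 = -4) = -4 (attained at k = 1)
  C[1][1] = min over k of (A[1][0] + B[0][1] = 1 + 9 = 10, A[1][1] + B[1][1] = -4 + -3 = -7) = -7 (attained at k = 1)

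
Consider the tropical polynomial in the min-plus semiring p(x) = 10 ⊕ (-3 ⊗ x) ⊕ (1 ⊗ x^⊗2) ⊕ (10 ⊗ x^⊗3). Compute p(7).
p(7) = 4

A tropical monomial a ⊗ x^⊗i evaluates to a + i · x. Evaluating each term at x = 7:
  Term 0 contributes 10 + 0 · 7 = 10
  Term 1 contributes -3 + 1 · 7 = 4
  Term 2 contributes 1 + 2 · 7 = 15
  Term 3 contributes 10 + 3 · 7 = 31
p(7) = ⊕ of these = min[10, 4, 15, 31] = 4.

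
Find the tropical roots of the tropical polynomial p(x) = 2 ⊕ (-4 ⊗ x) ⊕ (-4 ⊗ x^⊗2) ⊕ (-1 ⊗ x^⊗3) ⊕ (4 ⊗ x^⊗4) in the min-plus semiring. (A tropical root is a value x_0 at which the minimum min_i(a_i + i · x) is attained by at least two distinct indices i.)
Roots: {-5, -3, 0, 6}

Each tropical root is a break point of the lower envelope of the lines y = a_i + i · x (there are 5 lines, with slopes 0, 1, ..., 4). Only the lines that attain the minimum somewhere contribute to roots; other lines are dominated. Here the surviving (envelope) indices are i = 4, i = 3, i = 2, i = 1, i = 0.
Intersections between consecutive envelope lines give the roots: for adjacent envelope indices i < j the intersection is x = (a_i − a_j) / (j − i). Reading off the sorted break points: {-5, -3, 0, 6}.
Verification: at each break x_0, at least two indices attain the minimum of min_i(a_i + i · x_0).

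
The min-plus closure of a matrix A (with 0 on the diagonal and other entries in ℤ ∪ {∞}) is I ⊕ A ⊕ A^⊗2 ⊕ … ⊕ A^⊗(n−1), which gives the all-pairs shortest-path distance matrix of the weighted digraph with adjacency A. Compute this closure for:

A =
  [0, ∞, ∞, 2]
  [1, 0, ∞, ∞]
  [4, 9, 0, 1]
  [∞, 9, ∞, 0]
Closure =
  [0, 11, ∞, 2]
  [1, 0, ∞, 3]
  [4, 9, 0, 1]
  [10, 9, ∞, 0]

This is the Floyd-Warshall all-pairs shortest-path computation. For each intermediate vertex k = 0, 1, …, 3, update dist[i][j] ← min(dist[i][j], dist[i][k] + dist[k][j]). The final matrix gives, for each (i, j), the minimum total weight of any directed path from i to j (possibly empty when i = j).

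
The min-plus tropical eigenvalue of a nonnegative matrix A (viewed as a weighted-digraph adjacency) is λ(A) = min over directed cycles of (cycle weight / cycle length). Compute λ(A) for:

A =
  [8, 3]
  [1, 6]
λ(A) = 2

Enumerate directed cycles and compute their means (weight / length). Sample:
  cycle 0 → 0: weight = 8, length = 1, mean = 8/1 ≈ 8.000
  cycle 1 → 1: weight = 6, length = 1, mean = 6/1 ≈ 6.000
  cycle 0 → 1 → 0: weight = 4, length = 2, mean = 4/2 ≈ 2.000
  cycle 1 → 0 → 1: weight = 4, length = 2, mean = 4/2 ≈ 2.000
Minimum mean = 2.000, attained e.g. along the cycle 0 → 1 → 0 with weight 4 and length 2. So λ(A) = 4/2 = 2.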